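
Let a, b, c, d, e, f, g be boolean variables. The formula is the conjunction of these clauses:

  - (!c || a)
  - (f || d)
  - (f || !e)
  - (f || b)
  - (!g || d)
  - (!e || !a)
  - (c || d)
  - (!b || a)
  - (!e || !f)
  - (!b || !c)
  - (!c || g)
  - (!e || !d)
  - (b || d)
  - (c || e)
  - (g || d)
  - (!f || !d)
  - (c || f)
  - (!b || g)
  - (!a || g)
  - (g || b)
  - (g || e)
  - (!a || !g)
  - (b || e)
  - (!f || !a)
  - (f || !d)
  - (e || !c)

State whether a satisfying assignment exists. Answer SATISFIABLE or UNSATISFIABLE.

d = True:
  propagation gives e=False, c=True; an empty clause results — contradiction.
d = False:
  propagation gives f=True, g=False; an empty clause results — contradiction.
Every branch closes, so no satisfying assignment exists.

UNSATISFIABLE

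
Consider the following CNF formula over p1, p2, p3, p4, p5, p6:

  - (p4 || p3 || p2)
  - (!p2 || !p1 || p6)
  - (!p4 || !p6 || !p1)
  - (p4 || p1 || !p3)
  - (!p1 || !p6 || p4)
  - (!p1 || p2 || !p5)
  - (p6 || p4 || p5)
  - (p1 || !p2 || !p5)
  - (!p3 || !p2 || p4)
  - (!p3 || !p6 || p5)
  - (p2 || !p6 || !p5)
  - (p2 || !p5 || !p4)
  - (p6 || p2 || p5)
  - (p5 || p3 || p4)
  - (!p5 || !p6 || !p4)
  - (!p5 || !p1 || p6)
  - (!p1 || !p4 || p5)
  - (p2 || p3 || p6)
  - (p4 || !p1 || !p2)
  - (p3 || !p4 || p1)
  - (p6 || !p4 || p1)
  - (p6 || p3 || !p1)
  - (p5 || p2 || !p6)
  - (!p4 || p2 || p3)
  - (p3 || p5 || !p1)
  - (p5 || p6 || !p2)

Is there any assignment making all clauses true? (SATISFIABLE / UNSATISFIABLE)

p4 = True:
  p5 = True:
    propagation gives p2=True, p1=True, p6=True; an empty clause results — contradiction.
  p5 = False:
    propagation gives p1=False, p3=True, p6=False; an empty clause results — contradiction.
p4 = False:
  p2 = True:
    propagation gives p3=False, p5=True, p1=True; an empty clause results — contradiction.
  p2 = False:
    propagation gives p3=True, p1=True, p6=False, p5=False; an empty clause results — contradiction.
Every branch closes, so no satisfying assignment exists.

UNSATISFIABLE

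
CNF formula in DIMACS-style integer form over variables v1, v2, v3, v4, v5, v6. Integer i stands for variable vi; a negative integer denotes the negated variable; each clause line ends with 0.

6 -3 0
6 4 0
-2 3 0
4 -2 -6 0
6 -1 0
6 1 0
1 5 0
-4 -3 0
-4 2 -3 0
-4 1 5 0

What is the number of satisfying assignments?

9

Split on v4, then v6.
  v4=1, v6=1: remaining (v1,v2,v3,v5) ∈ {(0,0,0,1); (1,0,0,0); (1,0,0,1)} — 3.
  v4=1, v6=0: a clause becomes empty — 0.
  v4=0, v6=1: v3 free; 3 ways for (v1,v2,v5) × 2^1 = 6.
  v4=0, v6=0: a clause becomes empty — 0.
Total: 3 + 0 + 6 + 0 = 9.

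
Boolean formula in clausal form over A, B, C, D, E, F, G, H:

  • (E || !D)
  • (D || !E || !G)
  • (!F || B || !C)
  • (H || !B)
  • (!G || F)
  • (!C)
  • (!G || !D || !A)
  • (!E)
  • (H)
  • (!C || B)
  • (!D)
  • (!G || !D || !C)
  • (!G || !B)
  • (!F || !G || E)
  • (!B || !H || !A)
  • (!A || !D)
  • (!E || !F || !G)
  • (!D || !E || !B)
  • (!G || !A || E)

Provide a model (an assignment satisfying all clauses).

A = F  B = T  C = F  D = F  E = F  F = T  G = F  H = T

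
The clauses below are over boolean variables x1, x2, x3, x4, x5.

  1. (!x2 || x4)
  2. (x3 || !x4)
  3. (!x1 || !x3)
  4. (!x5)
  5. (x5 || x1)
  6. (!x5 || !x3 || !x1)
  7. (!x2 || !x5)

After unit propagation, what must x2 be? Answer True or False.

False

(!x5) stands alone — x5 = False.
(x1 || x5) with x5 = False leaves only x1, so x1 = True.
(!x3 || !x1) with x1 = True leaves only !x3, so x3 = False.
From (!x4 || x3) and x3 = False: x4 = False.
(x4 || !x2) with x4 = False leaves only !x2, so x2 = False.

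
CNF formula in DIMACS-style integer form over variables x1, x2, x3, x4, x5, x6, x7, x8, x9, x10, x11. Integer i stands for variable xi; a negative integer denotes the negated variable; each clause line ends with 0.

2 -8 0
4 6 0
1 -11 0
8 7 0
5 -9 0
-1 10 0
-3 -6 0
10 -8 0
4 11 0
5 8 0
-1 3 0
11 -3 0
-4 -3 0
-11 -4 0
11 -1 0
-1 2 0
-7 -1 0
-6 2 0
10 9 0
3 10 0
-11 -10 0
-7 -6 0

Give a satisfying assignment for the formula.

x2 occurs only positively in the remaining clauses — set x2 = True.
x5 occurs only positively in the remaining clauses — set x5 = True.
Branch on x1: take x1 = False.
  then x11 is forced to False.
  then x4 is forced to True.
  then x3 is forced to False.
  then x10 is forced to True.
The remaining clauses are satisfied by x6 = False, x7 = True, x8 = True, x9 = True.

x1 = F, x2 = T, x3 = F, x4 = T, x5 = T, x6 = F, x7 = T, x8 = T, x9 = T, x10 = T, x11 = F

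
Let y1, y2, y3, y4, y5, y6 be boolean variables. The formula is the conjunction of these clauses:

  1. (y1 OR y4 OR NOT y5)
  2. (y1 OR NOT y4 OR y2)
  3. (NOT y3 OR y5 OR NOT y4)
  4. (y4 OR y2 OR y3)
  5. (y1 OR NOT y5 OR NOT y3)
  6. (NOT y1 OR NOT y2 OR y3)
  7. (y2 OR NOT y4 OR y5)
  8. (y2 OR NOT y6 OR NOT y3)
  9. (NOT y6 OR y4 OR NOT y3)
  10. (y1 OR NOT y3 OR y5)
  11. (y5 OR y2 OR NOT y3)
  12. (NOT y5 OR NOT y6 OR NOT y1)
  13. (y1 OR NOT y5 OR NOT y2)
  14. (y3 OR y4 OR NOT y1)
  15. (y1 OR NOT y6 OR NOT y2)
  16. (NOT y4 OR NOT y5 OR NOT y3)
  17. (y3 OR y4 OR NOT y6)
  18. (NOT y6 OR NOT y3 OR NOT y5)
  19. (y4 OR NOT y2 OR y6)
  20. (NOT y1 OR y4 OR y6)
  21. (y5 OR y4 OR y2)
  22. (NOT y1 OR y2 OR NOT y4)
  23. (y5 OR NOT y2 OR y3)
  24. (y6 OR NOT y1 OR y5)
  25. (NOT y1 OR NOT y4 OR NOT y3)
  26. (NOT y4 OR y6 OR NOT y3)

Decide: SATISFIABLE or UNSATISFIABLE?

y3 = True:
  y4 = True:
    propagation gives y5=True; an empty clause results — contradiction.
  y4 = False:
    propagation gives y6=False, y2=False, y5=True, y1=True; an empty clause results — contradiction.
y3 = False:
  y1 = True:
    propagation gives y2=False, y4=True; an empty clause results — contradiction.
  y1 = False:
    y2 = True:
      propagation gives y5=False; contradiction.
    y2 = False:
      propagation gives y4=False; contradiction.
Every branch closes, so no satisfying assignment exists.

UNSATISFIABLE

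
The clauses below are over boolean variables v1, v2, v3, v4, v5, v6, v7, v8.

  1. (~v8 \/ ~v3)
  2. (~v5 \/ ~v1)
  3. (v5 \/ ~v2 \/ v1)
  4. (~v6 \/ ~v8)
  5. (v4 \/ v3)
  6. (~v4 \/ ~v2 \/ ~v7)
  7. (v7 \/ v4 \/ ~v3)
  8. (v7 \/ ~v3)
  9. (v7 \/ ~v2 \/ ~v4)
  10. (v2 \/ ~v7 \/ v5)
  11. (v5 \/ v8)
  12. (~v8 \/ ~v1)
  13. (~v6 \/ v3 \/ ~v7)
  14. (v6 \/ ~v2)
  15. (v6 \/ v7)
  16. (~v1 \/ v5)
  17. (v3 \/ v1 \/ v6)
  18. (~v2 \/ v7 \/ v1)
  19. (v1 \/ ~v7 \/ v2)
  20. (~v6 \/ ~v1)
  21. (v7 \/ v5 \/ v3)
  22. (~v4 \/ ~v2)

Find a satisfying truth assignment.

v1 = F  v2 = F  v3 = F  v4 = T  v5 = T  v6 = T  v7 = F  v8 = F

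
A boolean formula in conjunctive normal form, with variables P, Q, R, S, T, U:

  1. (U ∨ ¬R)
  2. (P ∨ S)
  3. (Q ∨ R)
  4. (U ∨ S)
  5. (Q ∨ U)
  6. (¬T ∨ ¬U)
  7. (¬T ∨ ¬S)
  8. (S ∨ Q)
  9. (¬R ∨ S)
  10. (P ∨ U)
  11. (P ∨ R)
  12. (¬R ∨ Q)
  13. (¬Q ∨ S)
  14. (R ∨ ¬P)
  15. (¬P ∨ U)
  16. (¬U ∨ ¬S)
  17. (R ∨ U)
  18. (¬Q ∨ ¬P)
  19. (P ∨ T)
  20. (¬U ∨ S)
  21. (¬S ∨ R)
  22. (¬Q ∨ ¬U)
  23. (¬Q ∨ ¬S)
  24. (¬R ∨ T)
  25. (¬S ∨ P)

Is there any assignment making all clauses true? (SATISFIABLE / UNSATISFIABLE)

S = True:
  propagation gives T=False, U=False, R=False; an empty clause results — contradiction.
S = False:
  propagation gives P=True, U=True; an empty clause results — contradiction.
Every branch closes, so no satisfying assignment exists.

UNSATISFIABLE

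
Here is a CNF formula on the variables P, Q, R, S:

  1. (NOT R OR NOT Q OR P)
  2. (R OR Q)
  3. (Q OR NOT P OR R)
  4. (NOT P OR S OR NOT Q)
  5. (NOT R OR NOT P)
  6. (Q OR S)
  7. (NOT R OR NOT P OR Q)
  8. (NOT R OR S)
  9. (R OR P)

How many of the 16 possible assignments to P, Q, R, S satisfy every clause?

Satisfying assignments:
  P=F Q=F R=T S=T
  P=T Q=T R=F S=T
That's 2 in total.

2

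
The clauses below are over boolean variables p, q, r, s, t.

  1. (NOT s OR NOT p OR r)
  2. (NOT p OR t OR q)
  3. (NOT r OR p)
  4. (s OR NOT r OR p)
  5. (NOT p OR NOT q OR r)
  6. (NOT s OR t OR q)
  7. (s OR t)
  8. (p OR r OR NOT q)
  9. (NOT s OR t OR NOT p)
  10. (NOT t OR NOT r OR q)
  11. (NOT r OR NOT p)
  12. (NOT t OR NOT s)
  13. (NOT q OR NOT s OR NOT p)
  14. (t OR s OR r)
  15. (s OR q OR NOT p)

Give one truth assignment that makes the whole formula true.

p=False, q=False, r=False, s=False, t=True

Set p = False and propagate.
  then r is forced to False.
  then q is forced to False.
For the remaining variables, s = False, t = True works.
Every clause has at least one true literal under this assignment.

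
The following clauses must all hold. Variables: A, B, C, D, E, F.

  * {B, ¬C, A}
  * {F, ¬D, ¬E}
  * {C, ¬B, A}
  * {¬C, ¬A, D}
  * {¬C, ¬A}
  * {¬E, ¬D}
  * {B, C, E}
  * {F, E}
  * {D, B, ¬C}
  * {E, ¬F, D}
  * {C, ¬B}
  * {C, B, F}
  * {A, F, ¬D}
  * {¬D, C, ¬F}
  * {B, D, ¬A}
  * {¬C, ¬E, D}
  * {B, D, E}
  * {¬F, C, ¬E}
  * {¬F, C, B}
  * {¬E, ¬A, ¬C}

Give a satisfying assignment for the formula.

A=False, B=True, C=True, D=True, E=False, F=True

Set A = False and propagate.
Try B = True.
  then C is forced to True.
The remaining clauses are satisfied by D = True, E = False, F = True.
Every clause has at least one true literal under this assignment.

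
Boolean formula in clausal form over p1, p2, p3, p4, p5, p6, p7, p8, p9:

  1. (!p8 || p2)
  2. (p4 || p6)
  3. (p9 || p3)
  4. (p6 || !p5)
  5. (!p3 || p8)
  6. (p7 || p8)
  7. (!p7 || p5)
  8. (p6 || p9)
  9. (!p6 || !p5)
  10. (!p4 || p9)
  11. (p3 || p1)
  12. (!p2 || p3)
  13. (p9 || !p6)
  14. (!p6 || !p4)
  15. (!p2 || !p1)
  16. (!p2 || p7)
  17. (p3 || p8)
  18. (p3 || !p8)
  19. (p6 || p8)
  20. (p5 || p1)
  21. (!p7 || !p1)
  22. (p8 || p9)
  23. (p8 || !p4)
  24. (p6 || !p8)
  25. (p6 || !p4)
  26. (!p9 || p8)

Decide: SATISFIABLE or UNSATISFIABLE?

p8 = True:
  propagation gives p2=True, p3=True, p1=False, p7=True; an empty clause results — contradiction.
p8 = False:
  propagation gives p3=False; an empty clause results — contradiction.
Every branch closes, so no satisfying assignment exists.

UNSATISFIABLE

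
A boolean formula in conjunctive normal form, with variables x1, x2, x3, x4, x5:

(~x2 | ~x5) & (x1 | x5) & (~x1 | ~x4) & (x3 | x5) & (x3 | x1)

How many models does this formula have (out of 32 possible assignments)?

6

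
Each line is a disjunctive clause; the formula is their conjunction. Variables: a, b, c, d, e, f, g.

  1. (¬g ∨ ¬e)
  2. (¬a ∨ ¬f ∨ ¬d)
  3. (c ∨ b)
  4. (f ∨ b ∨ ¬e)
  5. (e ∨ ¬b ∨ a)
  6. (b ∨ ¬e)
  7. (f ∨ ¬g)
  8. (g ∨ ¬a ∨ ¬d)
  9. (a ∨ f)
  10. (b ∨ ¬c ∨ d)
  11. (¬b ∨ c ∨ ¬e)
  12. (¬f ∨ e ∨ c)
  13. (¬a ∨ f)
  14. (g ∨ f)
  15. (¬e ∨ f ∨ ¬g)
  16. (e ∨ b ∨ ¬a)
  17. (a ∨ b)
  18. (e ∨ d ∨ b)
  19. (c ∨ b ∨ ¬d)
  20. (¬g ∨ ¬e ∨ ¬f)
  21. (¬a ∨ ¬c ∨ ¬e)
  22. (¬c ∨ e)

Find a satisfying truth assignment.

Branch on a: take a = False.
  then f is forced to True.
  then b is forced to True.
  then e is forced to True.
  then g is forced to False.
  then c is forced to True.
d is now unconstrained; take d = False.

a = False, b = True, c = True, d = False, e = True, f = True, g = False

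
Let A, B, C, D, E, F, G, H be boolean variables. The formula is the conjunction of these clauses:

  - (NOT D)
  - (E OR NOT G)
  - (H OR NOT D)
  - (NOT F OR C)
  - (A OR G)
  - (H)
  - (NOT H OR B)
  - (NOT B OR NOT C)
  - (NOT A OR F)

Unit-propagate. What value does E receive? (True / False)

True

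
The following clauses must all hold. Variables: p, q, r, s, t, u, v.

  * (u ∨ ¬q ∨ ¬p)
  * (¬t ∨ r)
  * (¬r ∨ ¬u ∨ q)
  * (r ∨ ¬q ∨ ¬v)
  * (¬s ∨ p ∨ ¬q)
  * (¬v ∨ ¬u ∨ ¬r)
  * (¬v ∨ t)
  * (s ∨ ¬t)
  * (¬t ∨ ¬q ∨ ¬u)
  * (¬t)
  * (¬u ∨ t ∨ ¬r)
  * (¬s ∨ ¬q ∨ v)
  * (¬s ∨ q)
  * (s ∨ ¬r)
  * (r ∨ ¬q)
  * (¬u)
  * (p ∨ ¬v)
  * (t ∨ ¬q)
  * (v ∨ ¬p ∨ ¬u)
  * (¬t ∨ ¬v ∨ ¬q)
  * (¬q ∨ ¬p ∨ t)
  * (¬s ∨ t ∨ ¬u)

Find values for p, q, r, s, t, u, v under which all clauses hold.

p=False, q=False, r=False, s=False, t=False, u=False, v=False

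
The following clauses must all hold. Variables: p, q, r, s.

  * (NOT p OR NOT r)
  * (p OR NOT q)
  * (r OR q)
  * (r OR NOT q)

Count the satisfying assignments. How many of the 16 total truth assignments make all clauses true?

2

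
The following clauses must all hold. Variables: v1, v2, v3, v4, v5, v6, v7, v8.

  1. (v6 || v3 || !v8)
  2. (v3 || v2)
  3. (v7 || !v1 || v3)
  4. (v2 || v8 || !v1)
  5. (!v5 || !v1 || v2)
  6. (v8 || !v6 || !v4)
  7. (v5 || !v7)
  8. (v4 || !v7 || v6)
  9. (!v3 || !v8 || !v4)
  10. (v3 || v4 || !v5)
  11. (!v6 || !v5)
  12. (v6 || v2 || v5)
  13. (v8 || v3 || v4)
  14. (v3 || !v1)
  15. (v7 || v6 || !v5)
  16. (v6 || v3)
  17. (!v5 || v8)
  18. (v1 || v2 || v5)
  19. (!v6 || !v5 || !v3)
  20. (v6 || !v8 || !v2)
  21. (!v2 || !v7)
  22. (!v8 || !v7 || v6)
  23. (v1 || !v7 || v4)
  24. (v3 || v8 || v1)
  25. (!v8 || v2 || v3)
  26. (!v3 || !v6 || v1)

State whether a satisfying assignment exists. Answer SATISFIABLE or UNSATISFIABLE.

SATISFIABLE

Set v1 = True and propagate.
  then v3 is forced to True.
Set v2 = True and propagate.
  then v7 is forced to False.
For the remaining variables, v4 = False, v5 = False, v6 = True, v8 = False works.
So v1=True, v2=True, v3=True, v4=False, v5=False, v6=True, v7=False, v8=False is a satisfying assignment.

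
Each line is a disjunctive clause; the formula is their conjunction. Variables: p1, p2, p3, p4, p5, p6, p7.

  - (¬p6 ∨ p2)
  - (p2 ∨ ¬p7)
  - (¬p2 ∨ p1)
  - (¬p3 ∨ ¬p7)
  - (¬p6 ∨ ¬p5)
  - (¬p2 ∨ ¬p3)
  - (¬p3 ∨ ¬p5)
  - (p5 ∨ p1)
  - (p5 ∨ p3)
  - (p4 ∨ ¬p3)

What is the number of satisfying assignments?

Split on p3, then p2.
  p3=T, p2=T: a clause becomes empty — 0.
  p3=T, p2=F: remaining (p1,p4,p5,p6,p7) ∈ {(T,T,F,F,F)} — 1.
  p3=F, p2=T: remaining (p1,p4,p5,p6,p7) ∈ {(T,F,T,F,F); (T,F,T,F,T); (T,T,T,F,F); (T,T,T,F,T)} — 4.
  p3=F, p2=F: remaining (p1,p4,p5,p6,p7) ∈ {(F,F,T,F,F); (F,T,T,F,F); (T,F,T,F,F); (T,T,T,F,F)} — 4.
Total: 0 + 1 + 4 + 4 = 9.

9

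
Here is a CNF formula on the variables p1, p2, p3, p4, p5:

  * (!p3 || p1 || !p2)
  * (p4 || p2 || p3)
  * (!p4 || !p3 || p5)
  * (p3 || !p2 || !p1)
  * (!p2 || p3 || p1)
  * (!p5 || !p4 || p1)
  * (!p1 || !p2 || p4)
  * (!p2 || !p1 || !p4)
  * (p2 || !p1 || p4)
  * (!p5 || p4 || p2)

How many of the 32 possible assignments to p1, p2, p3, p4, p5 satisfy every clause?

Satisfying assignments:
  p1=F p2=F p3=F p4=T p5=F
  p1=F p2=F p3=T p4=F p5=F
  p1=T p2=F p3=F p4=T p5=F
  p1=T p2=F p3=F p4=T p5=T
  p1=T p2=F p3=T p4=T p5=T
That's 5 in total.

5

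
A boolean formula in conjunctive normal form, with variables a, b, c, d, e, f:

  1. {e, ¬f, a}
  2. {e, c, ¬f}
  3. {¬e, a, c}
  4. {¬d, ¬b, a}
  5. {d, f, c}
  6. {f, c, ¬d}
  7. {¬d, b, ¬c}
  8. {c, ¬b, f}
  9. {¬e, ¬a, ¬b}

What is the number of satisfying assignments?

Case analysis on c and f:
  c=T, f=T: 6 of the 16 assignments to (a,b,d,e) work.
  c=T, f=F: 8 of the 16 assignments to (a,b,d,e) work.
  c=F, f=T: remaining (a,b,d,e) ∈ {(T,F,F,T); (T,F,T,T)} — 2.
  c=F, f=F: a clause becomes empty — 0.
Total: 6 + 8 + 2 + 0 = 16.

16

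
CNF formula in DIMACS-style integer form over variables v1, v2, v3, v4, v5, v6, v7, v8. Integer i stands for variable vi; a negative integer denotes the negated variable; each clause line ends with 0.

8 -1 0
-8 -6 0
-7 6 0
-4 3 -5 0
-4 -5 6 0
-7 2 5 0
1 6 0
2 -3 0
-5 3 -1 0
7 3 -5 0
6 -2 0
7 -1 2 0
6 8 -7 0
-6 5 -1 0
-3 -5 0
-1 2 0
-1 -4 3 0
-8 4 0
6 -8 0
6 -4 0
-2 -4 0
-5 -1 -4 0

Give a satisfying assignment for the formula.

v1=False, v2=False, v3=False, v4=False, v5=True, v6=True, v7=True, v8=False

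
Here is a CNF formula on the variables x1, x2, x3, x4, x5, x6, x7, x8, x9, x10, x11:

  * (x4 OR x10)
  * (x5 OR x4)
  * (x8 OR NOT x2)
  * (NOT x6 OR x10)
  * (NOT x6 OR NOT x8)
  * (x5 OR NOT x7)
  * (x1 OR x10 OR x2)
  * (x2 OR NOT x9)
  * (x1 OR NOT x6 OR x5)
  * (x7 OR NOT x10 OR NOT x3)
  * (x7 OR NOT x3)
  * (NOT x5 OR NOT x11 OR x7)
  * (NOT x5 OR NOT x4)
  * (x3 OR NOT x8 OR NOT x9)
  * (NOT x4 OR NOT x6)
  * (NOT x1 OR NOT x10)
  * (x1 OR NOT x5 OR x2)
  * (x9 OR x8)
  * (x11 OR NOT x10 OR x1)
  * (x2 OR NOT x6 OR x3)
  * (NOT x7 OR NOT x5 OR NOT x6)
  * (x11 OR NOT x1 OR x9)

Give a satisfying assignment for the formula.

Pure literal: x6 appears only negated; assign x6 = False.
Branch on x1: take x1 = False.
Branch on x2: take x2 = True.
  then x8 is forced to True.
Try x3 = True.
  then x7 is forced to True.
  then x5 is forced to True.
  then x4 is forced to False.
  then x10 is forced to True.
  then x11 is forced to True.
x9 is now unconstrained; take x9 = True.

x1=F  x2=T  x3=T  x4=F  x5=T  x6=F  x7=T  x8=T  x9=T  x10=T  x11=T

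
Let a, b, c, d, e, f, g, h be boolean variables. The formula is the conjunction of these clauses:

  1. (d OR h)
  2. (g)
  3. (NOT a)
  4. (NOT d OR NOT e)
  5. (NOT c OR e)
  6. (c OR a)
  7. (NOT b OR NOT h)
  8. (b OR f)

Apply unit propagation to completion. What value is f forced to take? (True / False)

True

Unit clause (g) sets g = True.
Unit clause (NOT a) sets a = False.
(a OR c) with a = False leaves only c, so c = True.
(e OR NOT c) with c = True leaves only e, so e = True.
From (NOT e OR NOT d) and e = True: d = False.
In (d OR h), d is now false; h must hold, so h = True.
(NOT h OR NOT b): since h = True, the clause reduces to (NOT b). b = False.
From (b OR f) and b = False: f = True.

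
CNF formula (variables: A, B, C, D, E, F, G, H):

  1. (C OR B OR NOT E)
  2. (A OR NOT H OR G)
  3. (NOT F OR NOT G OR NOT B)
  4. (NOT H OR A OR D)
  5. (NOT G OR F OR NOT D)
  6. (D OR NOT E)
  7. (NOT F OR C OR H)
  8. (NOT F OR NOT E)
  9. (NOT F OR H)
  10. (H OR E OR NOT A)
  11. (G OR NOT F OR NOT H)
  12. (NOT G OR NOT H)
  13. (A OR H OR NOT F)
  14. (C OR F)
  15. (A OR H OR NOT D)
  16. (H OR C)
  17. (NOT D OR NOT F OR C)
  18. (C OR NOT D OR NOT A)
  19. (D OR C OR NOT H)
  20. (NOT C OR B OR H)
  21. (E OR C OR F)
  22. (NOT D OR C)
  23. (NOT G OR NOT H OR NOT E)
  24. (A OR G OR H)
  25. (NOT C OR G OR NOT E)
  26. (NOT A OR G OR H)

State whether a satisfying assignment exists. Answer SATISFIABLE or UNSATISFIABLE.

Branch on A: take A = True.
For the remaining variables, B = False, C = True, D = True, E = False, F = False, G = False, H = True works.
So A=T, B=F, C=T, D=T, E=F, F=F, G=F, H=T is a satisfying assignment.

SATISFIABLE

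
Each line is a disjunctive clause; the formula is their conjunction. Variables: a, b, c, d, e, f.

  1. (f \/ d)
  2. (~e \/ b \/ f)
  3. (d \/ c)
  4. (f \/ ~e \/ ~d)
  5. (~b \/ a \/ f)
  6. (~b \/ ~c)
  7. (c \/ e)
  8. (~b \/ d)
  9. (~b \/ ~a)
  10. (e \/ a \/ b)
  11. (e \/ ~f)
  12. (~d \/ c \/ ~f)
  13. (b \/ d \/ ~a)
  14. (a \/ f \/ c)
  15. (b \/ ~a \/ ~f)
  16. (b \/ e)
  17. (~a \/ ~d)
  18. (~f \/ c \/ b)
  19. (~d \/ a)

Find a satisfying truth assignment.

a=False, b=False, c=True, d=False, e=True, f=True

Branch on a: take a = False.
  then d is forced to False.
  then f is forced to True.
  then c is forced to True.
  then b is forced to False.
  then e is forced to True.
Every clause has at least one true literal under this assignment.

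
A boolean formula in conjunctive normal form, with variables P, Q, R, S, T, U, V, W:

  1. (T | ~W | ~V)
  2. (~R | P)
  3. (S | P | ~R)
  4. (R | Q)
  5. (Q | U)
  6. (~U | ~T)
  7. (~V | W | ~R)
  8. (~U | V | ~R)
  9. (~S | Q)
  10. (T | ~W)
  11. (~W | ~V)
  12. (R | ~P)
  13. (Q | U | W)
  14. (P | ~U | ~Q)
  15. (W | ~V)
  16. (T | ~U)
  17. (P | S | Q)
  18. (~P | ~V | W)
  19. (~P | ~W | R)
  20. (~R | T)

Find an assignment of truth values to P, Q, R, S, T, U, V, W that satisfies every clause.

Try P = False.
  then R is forced to False.
  then Q is forced to True.
  then U is forced to False.
Branch on T: take T = True.
The remaining clauses are satisfied by S = False, V = False, W = True.
Check each clause:
  1. (~V | T | ~W) — ~V is true.
  2. (P | ~R) — ~R is true.
  3. (P | ~R | S) — ~R is true.
  4. (R | Q) — Q is true.
  5. (Q | U) — Q is true.
  6. (~U | ~T) — ~U is true.
  7. (~V | ~R | W) — W is true.
  8. (~U | ~R | V) — ~U is true.
  9. (Q | ~S) — Q is true.
  10. (~W | T) — T is true.
  11. (~W | ~V) — ~V is true.
  12. (~P | R) — ~P is true.
  13. (Q | W | U) — W is true.
  14. (P | ~U | ~Q) — ~U is true.
  15. (~V | W) — W is true.
  16. (~U | T) — ~U is true.
  17. (S | P | Q) — Q is true.
  18. (~V | ~P | W) — W is true.
  19. (~W | R | ~P) — ~P is true.
  20. (T | ~R) — T is true.

P=False, Q=True, R=False, S=False, T=True, U=False, V=False, W=True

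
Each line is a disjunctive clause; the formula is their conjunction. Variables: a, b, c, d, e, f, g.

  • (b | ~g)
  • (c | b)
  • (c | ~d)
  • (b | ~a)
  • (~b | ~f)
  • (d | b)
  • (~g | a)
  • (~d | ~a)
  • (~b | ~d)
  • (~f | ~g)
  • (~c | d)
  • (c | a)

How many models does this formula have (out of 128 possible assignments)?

Split on b, then d.
  b=T, d=T: a clause becomes empty — 0.
  b=T, d=F: remaining (a,c,e,f,g) ∈ {(T,F,F,F,F); (T,F,F,F,T); (T,F,T,F,F); (T,F,T,F,T)} — 4.
  b=F, d=T: remaining (a,c,e,f,g) ∈ {(F,T,F,F,F); (F,T,F,T,F); (F,T,T,F,F); (F,T,T,T,F)} — 4.
  b=F, d=F: a clause becomes empty — 0.
Total: 0 + 4 + 4 + 0 = 8.

8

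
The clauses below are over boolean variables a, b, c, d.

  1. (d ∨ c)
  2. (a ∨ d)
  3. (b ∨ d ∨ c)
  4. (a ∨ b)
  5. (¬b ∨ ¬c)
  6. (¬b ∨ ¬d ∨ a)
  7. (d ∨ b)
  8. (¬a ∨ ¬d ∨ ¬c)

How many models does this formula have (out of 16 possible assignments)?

Satisfying assignments:
  a=1 b=0 c=0 d=1
  a=1 b=1 c=0 d=1
That's 2 in total.

2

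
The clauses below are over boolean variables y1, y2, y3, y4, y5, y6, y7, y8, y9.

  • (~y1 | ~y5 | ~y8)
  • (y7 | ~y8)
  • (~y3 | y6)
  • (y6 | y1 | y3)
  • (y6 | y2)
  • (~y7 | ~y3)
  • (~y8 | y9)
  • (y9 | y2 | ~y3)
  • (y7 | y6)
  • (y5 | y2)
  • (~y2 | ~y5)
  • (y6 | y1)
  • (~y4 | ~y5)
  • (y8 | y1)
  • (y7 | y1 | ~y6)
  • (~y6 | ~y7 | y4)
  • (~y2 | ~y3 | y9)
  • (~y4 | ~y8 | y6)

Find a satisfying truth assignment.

y1 = T, y2 = T, y3 = F, y4 = F, y5 = F, y6 = T, y7 = F, y8 = F, y9 = T

Check each clause:
  1. (~y1 | ~y8 | ~y5) — ~y8 is true.
  2. (~y8 | y7) — ~y8 is true.
  3. (y6 | ~y3) — ~y3 is true.
  4. (y3 | y1 | y6) — y1 is true.
  5. (y2 | y6) — y2 is true.
  6. (~y7 | ~y3) — ~y7 is true.
  7. (y9 | ~y8) — ~y8 is true.
  8. (y2 | ~y3 | y9) — y9 is true.
  9. (y6 | y7) — y6 is true.
  10. (y5 | y2) — y2 is true.
  11. (~y2 | ~y5) — ~y5 is true.
  12. (y1 | y6) — y1 is true.
  13. (~y4 | ~y5) — ~y5 is true.
  14. (y1 | y8) — y1 is true.
  15. (~y6 | y7 | y1) — y1 is true.
  16. (~y6 | y4 | ~y7) — ~y7 is true.
  17. (~y3 | y9 | ~y2) — y9 is true.
  18. (y6 | ~y8 | ~y4) — ~y8 is true.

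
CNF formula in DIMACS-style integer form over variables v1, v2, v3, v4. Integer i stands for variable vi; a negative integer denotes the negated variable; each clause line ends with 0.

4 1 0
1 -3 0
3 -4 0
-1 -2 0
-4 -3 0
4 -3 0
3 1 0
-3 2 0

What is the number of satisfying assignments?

1

Satisfying assignments:
  v1=1 v2=0 v3=0 v4=0
Count: 1.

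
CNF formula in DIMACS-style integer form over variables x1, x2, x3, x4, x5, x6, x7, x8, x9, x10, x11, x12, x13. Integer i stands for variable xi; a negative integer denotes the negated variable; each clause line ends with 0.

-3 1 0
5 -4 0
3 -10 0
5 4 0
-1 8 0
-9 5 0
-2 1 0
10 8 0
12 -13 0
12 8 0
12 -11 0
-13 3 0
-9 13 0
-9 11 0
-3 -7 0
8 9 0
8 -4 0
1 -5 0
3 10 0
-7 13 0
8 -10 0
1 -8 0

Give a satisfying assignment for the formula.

x1=T, x2=F, x3=T, x4=T, x5=T, x6=F, x7=F, x8=T, x9=F, x10=T, x11=T, x12=T, x13=T

Check each clause:
  1. (!x3 || x1) — x1 is true.
  2. (!x4 || x5) — x5 is true.
  3. (!x10 || x3) — x3 is true.
  4. (x4 || x5) — x4 is true.
  5. (x8 || !x1) — x8 is true.
  6. (!x9 || x5) — x5 is true.
  7. (x1 || !x2) — x1 is true.
  8. (x8 || x10) — x8 is true.
  9. (!x13 || x12) — x12 is true.
  10. (x12 || x8) — x8 is true.
  11. (!x11 || x12) — x12 is true.
  12. (!x13 || x3) — x3 is true.
  13. (x13 || !x9) — x13 is true.
  14. (!x9 || x11) — x11 is true.
  15. (!x3 || !x7) — !x7 is true.
  16. (x8 || x9) — x8 is true.
  17. (x8 || !x4) — x8 is true.
  18. (!x5 || x1) — x1 is true.
  19. (x3 || x10) — x10 is true.
  20. (!x7 || x13) — !x7 is true.
  21. (!x10 || x8) — x8 is true.
  22. (x1 || !x8) — x1 is true.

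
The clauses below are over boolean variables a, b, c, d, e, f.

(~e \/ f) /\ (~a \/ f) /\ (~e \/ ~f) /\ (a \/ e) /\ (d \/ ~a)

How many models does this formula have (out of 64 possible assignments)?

4

Satisfying assignments:
  a=1 b=0 c=0 d=1 e=0 f=1
  a=1 b=0 c=1 d=1 e=0 f=1
  a=1 b=1 c=0 d=1 e=0 f=1
  a=1 b=1 c=1 d=1 e=0 f=1
That's 4 in total.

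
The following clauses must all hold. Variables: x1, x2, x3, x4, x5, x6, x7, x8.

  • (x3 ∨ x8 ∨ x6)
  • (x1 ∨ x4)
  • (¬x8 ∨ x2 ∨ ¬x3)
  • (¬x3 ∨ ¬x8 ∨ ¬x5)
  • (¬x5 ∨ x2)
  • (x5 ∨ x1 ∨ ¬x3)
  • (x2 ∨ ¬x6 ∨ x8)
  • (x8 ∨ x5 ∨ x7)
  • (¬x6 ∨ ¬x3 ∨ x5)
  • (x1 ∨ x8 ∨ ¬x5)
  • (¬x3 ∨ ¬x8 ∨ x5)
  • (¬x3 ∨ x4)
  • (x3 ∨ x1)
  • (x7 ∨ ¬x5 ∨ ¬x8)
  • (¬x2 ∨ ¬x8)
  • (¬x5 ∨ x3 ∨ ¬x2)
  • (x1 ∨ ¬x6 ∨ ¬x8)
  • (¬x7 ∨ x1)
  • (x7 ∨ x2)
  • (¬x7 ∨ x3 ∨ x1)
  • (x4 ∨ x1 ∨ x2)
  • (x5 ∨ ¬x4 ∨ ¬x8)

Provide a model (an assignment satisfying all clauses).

x1 = 1, x2 = 1, x3 = 1, x4 = 1, x5 = 1, x6 = 1, x7 = 0, x8 = 0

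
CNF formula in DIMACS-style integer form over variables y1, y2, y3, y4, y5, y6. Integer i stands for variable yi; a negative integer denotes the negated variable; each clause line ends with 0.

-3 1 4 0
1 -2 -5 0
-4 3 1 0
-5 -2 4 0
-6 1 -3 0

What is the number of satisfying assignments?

37

Case analysis on y1 and y3:
  y1=T, y3=T: y6 free; 7 ways for (y2,y4,y5) × 2^1 = 14.
  y1=T, y3=F: y6 free; 7 ways for (y2,y4,y5) × 2^1 = 14.
  y1=F, y3=T: remaining (y2,y4,y5,y6) ∈ {(F,T,F,F); (F,T,T,F); (T,T,F,F)} — 3.
  y1=F, y3=F: y6 free; 3 ways for (y2,y4,y5) × 2^1 = 6.
Total: 14 + 14 + 3 + 6 = 37.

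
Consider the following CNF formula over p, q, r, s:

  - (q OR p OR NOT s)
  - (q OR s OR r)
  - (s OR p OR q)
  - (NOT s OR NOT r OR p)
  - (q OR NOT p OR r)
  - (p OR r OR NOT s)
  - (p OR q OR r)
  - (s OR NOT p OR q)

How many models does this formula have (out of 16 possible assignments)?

Case analysis on p and q:
  p=1, q=1: remaining (r,s) ∈ {(0,0); (0,1); (1,0); (1,1)} — 4.
  p=1, q=0: remaining (r,s) ∈ {(1,1)} — 1.
  p=0, q=1: remaining (r,s) ∈ {(0,0); (1,0)} — 2.
  p=0, q=0: a clause becomes empty — 0.
Total: 4 + 1 + 2 + 0 = 7.

7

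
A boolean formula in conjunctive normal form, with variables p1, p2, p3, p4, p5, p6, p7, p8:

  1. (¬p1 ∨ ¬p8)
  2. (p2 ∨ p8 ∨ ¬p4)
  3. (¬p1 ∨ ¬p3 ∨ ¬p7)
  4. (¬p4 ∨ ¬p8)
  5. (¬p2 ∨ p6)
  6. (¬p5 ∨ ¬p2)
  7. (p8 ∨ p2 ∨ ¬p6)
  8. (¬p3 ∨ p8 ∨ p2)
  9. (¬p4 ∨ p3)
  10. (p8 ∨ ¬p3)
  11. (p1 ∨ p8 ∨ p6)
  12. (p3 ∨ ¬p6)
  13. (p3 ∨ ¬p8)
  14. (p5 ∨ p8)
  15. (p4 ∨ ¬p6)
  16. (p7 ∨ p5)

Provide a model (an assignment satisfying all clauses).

Branch on p1: take p1 = True.
  then p8 is forced to False.
  then p3 is forced to False.
  then p4 is forced to False.
  then p6 is forced to False.
  then p2 is forced to False.
  then p5 is forced to True.
p7 is now unconstrained; take p7 = False.
Check each clause:
  1. (¬p8 ∨ ¬p1) — ¬p8 is true.
  2. (¬p4 ∨ p2 ∨ p8) — ¬p4 is true.
  3. (¬p3 ∨ ¬p7 ∨ ¬p1) — ¬p7 is true.
  4. (¬p4 ∨ ¬p8) — ¬p8 is true.
  5. (p6 ∨ ¬p2) — ¬p2 is true.
  6. (¬p5 ∨ ¬p2) — ¬p2 is true.
  7. (p8 ∨ ¬p6 ∨ p2) — ¬p6 is true.
  8. (p2 ∨ p8 ∨ ¬p3) — ¬p3 is true.
  9. (¬p4 ∨ p3) — ¬p4 is true.
  10. (p8 ∨ ¬p3) — ¬p3 is true.
  11. (p8 ∨ p1 ∨ p6) — p1 is true.
  12. (p3 ∨ ¬p6) — ¬p6 is true.
  13. (p3 ∨ ¬p8) — ¬p8 is true.
  14. (p8 ∨ p5) — p5 is true.
  15. (p4 ∨ ¬p6) — ¬p6 is true.
  16. (p5 ∨ p7) — p5 is true.

p1 = T, p2 = F, p3 = F, p4 = F, p5 = T, p6 = F, p7 = F, p8 = F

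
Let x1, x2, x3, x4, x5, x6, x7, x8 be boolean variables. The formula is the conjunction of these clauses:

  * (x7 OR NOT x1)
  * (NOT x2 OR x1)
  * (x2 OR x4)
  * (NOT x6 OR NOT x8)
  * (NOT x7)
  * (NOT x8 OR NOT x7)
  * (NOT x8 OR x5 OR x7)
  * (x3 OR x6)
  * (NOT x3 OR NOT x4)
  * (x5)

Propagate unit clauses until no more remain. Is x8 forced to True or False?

False

(NOT x7) is a unit clause: x7 = False.
In (NOT x1 OR x7), x7 is now false; NOT x1 must hold, so x1 = False.
From (NOT x2 OR x1) and x1 = False: x2 = False.
In (x4 OR x2), x2 is now false; x4 must hold, so x4 = True.
(NOT x3 OR NOT x4): since x4 = True, the clause reduces to (NOT x3). x3 = False.
From (x6 OR x3) and x3 = False: x6 = True.
(NOT x6 OR NOT x8): since x6 = True, the clause reduces to (NOT x8). x8 = False.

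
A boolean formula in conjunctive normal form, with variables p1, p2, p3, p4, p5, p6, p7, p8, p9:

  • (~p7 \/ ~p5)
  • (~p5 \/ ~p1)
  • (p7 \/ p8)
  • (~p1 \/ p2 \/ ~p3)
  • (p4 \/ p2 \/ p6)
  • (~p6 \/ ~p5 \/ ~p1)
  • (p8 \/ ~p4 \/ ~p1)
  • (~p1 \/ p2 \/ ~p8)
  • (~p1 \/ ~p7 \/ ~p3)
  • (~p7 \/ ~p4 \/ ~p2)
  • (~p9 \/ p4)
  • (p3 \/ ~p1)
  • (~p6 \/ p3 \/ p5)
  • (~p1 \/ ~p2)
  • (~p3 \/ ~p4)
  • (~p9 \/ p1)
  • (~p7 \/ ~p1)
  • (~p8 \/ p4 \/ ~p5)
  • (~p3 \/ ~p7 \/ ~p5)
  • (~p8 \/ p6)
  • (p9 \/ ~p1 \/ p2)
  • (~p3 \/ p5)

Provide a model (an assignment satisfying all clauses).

p1=F, p2=T, p3=F, p4=T, p5=T, p6=T, p7=F, p8=T, p9=F

Try p1 = False.
  then p9 is forced to False.
Branch on p2: take p2 = True.
Try p3 = False.
For the remaining variables, p4 = True, p5 = True, p6 = True, p7 = False, p8 = True works.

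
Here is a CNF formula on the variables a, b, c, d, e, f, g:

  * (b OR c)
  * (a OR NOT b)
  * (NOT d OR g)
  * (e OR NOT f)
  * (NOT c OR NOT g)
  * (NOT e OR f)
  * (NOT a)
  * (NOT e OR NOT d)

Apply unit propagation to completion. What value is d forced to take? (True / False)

False

(NOT a) is a unit clause: a = False.
In (NOT b OR a), a is now false; NOT b must hold, so b = False.
(b OR c): since b = False, the clause reduces to (c). c = True.
From (NOT c OR NOT g) and c = True: g = False.
(NOT d OR g): since g = False, the clause reduces to (NOT d). d = False.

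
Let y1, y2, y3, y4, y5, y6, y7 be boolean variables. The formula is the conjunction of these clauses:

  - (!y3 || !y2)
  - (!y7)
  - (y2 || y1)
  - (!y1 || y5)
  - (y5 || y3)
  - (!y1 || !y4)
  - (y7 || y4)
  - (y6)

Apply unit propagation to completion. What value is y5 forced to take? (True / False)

(!y7) stands alone — y7 = False.
(y4 || y7): since y7 = False, the clause reduces to (y4). y4 = True.
(!y4 || !y1) with y4 = True leaves only !y1, so y1 = False.
From (y2 || y1) and y1 = False: y2 = True.
(!y3 || !y2) with y2 = True leaves only !y3, so y3 = False.
(y5 || y3): since y3 = False, the clause reduces to (y5). y5 = True.

True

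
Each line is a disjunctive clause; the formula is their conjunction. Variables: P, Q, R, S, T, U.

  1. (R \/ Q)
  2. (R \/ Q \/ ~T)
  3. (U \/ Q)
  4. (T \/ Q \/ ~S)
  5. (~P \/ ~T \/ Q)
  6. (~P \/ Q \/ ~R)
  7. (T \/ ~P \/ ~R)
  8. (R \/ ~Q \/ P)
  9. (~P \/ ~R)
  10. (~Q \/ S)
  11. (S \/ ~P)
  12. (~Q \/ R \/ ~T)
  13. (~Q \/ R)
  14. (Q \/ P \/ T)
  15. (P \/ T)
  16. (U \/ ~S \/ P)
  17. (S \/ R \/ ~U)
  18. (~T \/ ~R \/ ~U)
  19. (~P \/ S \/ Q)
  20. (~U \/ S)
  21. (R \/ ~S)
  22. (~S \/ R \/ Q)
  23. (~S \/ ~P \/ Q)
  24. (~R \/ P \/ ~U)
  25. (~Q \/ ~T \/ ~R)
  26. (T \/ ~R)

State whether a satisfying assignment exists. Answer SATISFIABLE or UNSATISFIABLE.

Q = True:
  propagation gives S=True, R=True, P=False, T=True; an empty clause results — contradiction.
Q = False:
  propagation gives R=True, U=True, P=False; an empty clause results — contradiction.
Every branch closes, so no satisfying assignment exists.

UNSATISFIABLE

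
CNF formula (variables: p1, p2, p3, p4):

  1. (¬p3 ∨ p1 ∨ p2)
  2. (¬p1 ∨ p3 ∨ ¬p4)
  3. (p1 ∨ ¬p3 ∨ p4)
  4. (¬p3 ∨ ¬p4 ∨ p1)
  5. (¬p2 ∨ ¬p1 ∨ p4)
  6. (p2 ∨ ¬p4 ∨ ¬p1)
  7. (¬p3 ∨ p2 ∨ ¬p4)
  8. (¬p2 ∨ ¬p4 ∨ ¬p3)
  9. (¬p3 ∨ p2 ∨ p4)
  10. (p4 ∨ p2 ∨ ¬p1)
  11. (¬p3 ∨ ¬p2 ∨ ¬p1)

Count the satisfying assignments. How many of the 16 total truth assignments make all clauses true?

The models are:
  p1=0 p2=0 p3=0 p4=0
  p1=0 p2=0 p3=0 p4=1
  p1=0 p2=1 p3=0 p4=0
  p1=0 p2=1 p3=0 p4=1
Count: 4.

4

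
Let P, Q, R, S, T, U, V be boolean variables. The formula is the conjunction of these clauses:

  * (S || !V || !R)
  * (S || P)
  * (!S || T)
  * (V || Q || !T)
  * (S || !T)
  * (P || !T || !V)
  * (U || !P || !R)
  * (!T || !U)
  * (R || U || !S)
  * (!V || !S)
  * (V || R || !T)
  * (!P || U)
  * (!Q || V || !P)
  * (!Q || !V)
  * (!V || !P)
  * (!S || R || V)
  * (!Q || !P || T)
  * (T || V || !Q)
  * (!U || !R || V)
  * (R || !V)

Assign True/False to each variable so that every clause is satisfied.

P = T, Q = F, R = F, S = F, T = F, U = T, V = F

Branch on P: take P = True.
  then U is forced to True.
  then T is forced to False.
  then S is forced to False.
  then V is forced to False.
  then Q is forced to False.
  then R is forced to False.
Every clause has at least one true literal under this assignment.
Check each clause:
  1. (!V || S || !R) — !V is true.
  2. (P || S) — P is true.
  3. (!S || T) — !S is true.
  4. (Q || V || !T) — !T is true.
  5. (S || !T) — !T is true.
  6. (P || !T || !V) — P is true.
  7. (U || !R || !P) — !R is true.
  8. (!U || !T) — !T is true.
  9. (R || U || !S) — !S is true.
  10. (!V || !S) — !V is true.
  11. (R || !T || V) — !T is true.
  12. (U || !P) — U is true.
  13. (!Q || V || !P) — !Q is true.
  14. (!V || !Q) — !V is true.
  15. (!V || !P) — !V is true.
  16. (V || !S || R) — !S is true.
  17. (T || !P || !Q) — !Q is true.
  18. (!Q || T || V) — !Q is true.
  19. (V || !R || !U) — !R is true.
  20. (R || !V) — !V is true.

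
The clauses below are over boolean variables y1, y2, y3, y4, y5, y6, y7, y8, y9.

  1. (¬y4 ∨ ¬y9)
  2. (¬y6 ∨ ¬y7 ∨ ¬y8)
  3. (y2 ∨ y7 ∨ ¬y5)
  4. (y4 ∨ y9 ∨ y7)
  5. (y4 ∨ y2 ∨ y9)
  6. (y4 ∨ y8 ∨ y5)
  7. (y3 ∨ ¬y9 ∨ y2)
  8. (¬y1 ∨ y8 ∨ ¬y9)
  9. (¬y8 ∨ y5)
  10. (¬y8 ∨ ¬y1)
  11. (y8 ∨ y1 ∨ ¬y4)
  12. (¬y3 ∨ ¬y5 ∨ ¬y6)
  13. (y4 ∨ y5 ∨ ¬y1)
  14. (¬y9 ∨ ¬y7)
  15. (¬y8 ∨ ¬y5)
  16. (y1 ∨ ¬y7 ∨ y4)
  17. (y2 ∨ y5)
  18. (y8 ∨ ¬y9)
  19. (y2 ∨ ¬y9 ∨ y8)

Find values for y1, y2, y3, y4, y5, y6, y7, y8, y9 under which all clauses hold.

y1=T, y2=T, y3=T, y4=T, y5=T, y6=F, y7=T, y8=F, y9=F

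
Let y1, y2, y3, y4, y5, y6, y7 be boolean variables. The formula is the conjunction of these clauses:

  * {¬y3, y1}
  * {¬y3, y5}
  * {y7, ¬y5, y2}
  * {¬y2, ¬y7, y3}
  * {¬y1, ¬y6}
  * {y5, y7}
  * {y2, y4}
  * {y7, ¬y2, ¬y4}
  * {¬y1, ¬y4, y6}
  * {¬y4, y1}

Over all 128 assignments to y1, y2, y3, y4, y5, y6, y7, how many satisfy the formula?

Satisfying assignments:
  y1=F y2=T y3=F y4=F y5=T y6=F y7=F
  y1=F y2=T y3=F y4=F y5=T y6=T y7=F
  y1=T y2=T y3=F y4=F y5=T y6=F y7=F
  y1=T y2=T y3=T y4=F y5=T y6=F y7=F
  y1=T y2=T y3=T y4=F y5=T y6=F y7=T
Count: 5.

5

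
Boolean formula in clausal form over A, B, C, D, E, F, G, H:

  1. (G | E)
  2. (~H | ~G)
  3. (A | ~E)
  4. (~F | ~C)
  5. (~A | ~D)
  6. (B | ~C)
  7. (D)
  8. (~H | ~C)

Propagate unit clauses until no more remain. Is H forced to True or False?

(D) stands alone — D = True.
(~A | ~D) with D = True leaves only ~A, so A = False.
From (A | ~E) and A = False: E = False.
From (G | E) and E = False: G = True.
(~G | ~H): since G = True, the clause reduces to (~H). H = False.

False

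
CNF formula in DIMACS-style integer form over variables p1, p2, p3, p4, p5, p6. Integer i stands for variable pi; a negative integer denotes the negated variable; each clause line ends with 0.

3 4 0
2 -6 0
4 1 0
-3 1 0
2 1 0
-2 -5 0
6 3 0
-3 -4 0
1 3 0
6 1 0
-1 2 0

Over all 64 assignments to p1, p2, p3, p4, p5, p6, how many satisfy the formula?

3

Satisfying assignments:
  p1=T p2=T p3=F p4=T p5=F p6=T
  p1=T p2=T p3=T p4=F p5=F p6=F
  p1=T p2=T p3=T p4=F p5=F p6=T
Count: 3.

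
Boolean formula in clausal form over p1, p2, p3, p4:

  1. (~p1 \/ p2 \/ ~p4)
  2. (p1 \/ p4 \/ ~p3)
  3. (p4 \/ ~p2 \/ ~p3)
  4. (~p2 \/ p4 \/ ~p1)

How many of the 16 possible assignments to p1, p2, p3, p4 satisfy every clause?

Split on p4, then p1.
  p4=1, p1=1: remaining (p2,p3) ∈ {(1,0); (1,1)} — 2.
  p4=1, p1=0: remaining (p2,p3) ∈ {(0,0); (0,1); (1,0); (1,1)} — 4.
  p4=0, p1=1: remaining (p2,p3) ∈ {(0,0); (0,1)} — 2.
  p4=0, p1=0: remaining (p2,p3) ∈ {(0,0); (1,0)} — 2.
Total: 2 + 4 + 2 + 2 = 10.

10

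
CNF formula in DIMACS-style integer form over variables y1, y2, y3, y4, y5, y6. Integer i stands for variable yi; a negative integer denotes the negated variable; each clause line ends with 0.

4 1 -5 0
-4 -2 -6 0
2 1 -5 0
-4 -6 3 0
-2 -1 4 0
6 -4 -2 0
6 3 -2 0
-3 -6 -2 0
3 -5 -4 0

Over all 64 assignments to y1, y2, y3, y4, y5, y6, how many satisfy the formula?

Case analysis on y2 and y4:
  y2=1, y4=1: a clause becomes empty — 0.
  y2=1, y4=0: remaining (y1,y3,y5,y6) ∈ {(0,0,0,1); (0,1,0,0)} — 2.
  y2=0, y4=1: 8 of the 16 assignments to (y1,y3,y5,y6) work.
  y2=0, y4=0: y3, y6 free; 3 ways for (y1,y5) × 2^2 = 12.
Total: 0 + 2 + 8 + 12 = 22.

22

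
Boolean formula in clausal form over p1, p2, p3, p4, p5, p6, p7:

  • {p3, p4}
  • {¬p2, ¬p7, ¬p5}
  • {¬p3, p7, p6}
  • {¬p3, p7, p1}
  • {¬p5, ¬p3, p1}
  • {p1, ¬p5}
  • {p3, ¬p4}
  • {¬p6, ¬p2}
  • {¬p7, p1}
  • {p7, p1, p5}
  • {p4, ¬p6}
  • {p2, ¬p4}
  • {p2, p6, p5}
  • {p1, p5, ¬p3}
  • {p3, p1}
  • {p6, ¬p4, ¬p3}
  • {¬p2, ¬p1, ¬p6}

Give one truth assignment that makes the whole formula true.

p1=True, p2=False, p3=True, p4=False, p5=True, p6=False, p7=True

Set p1 = True and propagate.
Branch on p2: take p2 = False.
  then p4 is forced to False.
  then p3 is forced to True.
  then p6 is forced to False.
  then p7 is forced to True.
  then p5 is forced to True.
Every clause has at least one true literal under this assignment.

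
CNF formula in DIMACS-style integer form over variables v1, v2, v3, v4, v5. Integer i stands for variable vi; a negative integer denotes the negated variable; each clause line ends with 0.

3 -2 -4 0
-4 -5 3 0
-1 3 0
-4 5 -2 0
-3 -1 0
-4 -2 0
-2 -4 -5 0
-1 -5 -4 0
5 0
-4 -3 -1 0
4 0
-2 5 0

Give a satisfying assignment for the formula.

v1=False  v2=False  v3=True  v4=True  v5=True

The clause (v5) is unit: v5 must be True.
(v4) is a unit clause, so v4 = True.
(v3) is a unit clause, so v3 = True.
The clause (¬v1) is unit: v1 must be False.
(¬v2) is a unit clause, so v2 = False.
Every clause has at least one true literal under this assignment.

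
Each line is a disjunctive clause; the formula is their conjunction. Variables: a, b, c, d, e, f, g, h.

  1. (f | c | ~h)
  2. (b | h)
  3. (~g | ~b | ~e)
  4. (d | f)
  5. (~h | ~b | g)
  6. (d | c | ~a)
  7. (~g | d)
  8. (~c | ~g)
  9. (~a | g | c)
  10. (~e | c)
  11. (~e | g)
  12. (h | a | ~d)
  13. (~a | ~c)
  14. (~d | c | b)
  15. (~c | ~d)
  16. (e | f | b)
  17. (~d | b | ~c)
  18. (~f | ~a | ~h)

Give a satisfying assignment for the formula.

Try a = True.
  then c is forced to False.
  then d is forced to True.
  then g is forced to True.
  then e is forced to False.
  then b is forced to True.
Branch on f: take f = False.
  then h is forced to False.
Every clause has at least one true literal under this assignment.
Check each clause:
  1. (~h | f | c) — ~h is true.
  2. (h | b) — b is true.
  3. (~b | ~g | ~e) — ~e is true.
  4. (f | d) — d is true.
  5. (g | ~b | ~h) — ~h is true.
  6. (d | ~a | c) — d is true.
  7. (~g | d) — d is true.
  8. (~g | ~c) — ~c is true.
  9. (g | c | ~a) — g is true.
  10. (~e | c) — ~e is true.
  11. (~e | g) — ~e is true.
  12. (~d | a | h) — a is true.
  13. (~c | ~a) — ~c is true.
  14. (~d | b | c) — b is true.
  15. (~d | ~c) — ~c is true.
  16. (f | b | e) — b is true.
  17. (b | ~d | ~c) — b is true.
  18. (~h | ~a | ~f) — ~h is true.

a=True  b=True  c=False  d=True  e=False  f=False  g=True  h=False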